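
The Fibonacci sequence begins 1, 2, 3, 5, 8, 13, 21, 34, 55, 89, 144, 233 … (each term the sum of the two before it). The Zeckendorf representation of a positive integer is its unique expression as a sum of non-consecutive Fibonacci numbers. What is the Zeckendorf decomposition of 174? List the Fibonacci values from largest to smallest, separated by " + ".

144 + 21 + 8 + 1

subtract 144 from 174: 30 remains
subtract 21 from 30: 9 remains
subtract 8 from 9: 1 remains
subtract 1 from 1: 0 remains
So 174 = 144 + 21 + 8 + 1, with no two terms consecutive in the sequence.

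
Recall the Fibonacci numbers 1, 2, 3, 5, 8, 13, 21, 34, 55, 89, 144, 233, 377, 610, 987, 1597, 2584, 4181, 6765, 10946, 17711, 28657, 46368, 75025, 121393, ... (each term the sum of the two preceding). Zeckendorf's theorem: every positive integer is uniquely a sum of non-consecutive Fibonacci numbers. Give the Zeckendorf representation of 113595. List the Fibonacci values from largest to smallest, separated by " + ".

take 75025 (≤ 113595); 113595 − 75025 = 38570
take 28657 (≤ 38570); 38570 − 28657 = 9913
take 6765 (≤ 9913); 9913 − 6765 = 3148
take 2584 (≤ 3148); 3148 − 2584 = 564
take 377 (≤ 564); 564 − 377 = 187
take 144 (≤ 187); 187 − 144 = 43
take 34 (≤ 43); 43 − 34 = 9
take 8 (≤ 9); 9 − 8 = 1
take 1 (≤ 1); 1 − 1 = 0
So 113595 = 75025 + 28657 + 6765 + 2584 + 377 + 144 + 34 + 8 + 1, with no two terms consecutive in the sequence.

75025 + 28657 + 6765 + 2584 + 377 + 144 + 34 + 8 + 1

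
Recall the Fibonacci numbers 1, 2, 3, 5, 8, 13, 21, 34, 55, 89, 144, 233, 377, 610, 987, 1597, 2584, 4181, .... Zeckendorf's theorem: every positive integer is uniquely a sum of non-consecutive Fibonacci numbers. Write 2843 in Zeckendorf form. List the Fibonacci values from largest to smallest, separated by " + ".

2584 + 233 + 21 + 5

Repeatedly subtract the largest Fibonacci number that fits:
take 2584 (≤ 2843); 2843 − 2584 = 259
take 233 (≤ 259); 259 − 233 = 26
take 21 (≤ 26); 26 − 21 = 5
take 5 (≤ 5); 5 − 5 = 0
So 2843 = 2584 + 233 + 21 + 5, with no two terms consecutive in the sequence.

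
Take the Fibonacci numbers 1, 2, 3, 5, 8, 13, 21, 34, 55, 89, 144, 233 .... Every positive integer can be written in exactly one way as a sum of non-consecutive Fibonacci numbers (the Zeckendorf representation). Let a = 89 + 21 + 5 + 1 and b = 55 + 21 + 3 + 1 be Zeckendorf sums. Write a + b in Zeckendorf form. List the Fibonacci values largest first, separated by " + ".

The two numbers are 116 and 80, so their sum is 196.
Greedily peel off the largest Fibonacci term at each step:
196 − 144 = 52
52 − 34 = 18
18 − 13 = 5
5 − 5 = 0

144 + 34 + 13 + 5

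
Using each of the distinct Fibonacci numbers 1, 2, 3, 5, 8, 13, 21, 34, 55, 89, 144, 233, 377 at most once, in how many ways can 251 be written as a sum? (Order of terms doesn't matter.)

Starting from the Zeckendorf form and repeatedly splitting a term F_k into F_{k−1} + F_{k−2} (when neither is already used) reaches every representation.
251 = 233+13+5 = 233+13+3+2 = 144+89+13+5 = 233+8+5+3+2 = 144+89+13+3+2 = … (5 more), for 10 in all.

10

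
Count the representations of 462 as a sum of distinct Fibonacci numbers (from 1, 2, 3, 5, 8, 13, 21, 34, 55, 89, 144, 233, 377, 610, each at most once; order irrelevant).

9

462 = 377+55+21+8+1 = 377+55+21+5+3+1 = 233+144+55+21+8+1 = … (6 more), for 9 in all.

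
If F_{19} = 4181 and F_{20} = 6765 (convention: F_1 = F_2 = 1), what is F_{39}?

63245986

By F_{2k+1} = F_k² + F_{k+1}²: F_{39} = 4181² + 6765² = 17480761 + 45765225 = 63245986.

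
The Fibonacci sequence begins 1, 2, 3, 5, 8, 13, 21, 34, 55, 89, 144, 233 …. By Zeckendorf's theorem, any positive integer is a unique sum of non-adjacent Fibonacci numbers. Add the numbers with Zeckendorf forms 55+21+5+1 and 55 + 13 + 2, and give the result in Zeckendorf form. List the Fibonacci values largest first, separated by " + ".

144 + 8

The two numbers are 82 and 70, so their sum is 152.
take 144 (≤ 152); 152 − 144 = 8
take 8 (≤ 8); 8 − 8 = 0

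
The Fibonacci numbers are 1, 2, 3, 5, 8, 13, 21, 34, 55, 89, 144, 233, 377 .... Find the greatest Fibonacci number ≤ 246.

233

233 ≤ 246 < 377, so the largest Fibonacci number not exceeding 246 is 233.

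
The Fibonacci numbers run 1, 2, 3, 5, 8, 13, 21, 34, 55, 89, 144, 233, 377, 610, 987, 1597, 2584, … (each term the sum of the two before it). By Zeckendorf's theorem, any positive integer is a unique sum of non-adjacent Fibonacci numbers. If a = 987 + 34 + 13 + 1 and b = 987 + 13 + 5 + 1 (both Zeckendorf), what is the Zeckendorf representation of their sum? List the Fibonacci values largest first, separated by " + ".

1597 + 377 + 55 + 8 + 3 + 1

The two numbers are 1035 and 1006, so their sum is 2041.
Greedily peel off the largest Fibonacci term at each step:
subtract 1597 from 2041: 444 remains
subtract 377 from 444: 67 remains
subtract 55 from 67: 12 remains
subtract 8 from 12: 4 remains
subtract 3 from 4: 1 remains
subtract 1 from 1: 0 remains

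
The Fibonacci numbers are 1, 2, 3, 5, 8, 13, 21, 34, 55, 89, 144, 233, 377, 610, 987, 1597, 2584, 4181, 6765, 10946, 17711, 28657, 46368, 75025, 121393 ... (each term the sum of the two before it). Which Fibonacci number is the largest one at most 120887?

75025

75025 ≤ 120887 < 121393, so the largest Fibonacci number not exceeding 120887 is 75025.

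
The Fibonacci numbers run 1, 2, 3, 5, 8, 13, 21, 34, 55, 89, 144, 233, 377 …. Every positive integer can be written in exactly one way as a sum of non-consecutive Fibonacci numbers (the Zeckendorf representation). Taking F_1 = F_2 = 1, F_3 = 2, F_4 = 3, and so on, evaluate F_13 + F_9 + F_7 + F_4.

283

F_13 + F_9 + F_7 + F_4 = 233 + 34 + 13 + 3 = 283.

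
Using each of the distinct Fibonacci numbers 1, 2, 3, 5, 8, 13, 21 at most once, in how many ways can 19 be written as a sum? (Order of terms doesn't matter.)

Each representation comes from the Zeckendorf form by replacing some F_k with F_{k−1} + F_{k−2} where possible.
19 = 13+5+1 = 13+3+2+1 = 8+5+3+2+1 — 3 representations.

3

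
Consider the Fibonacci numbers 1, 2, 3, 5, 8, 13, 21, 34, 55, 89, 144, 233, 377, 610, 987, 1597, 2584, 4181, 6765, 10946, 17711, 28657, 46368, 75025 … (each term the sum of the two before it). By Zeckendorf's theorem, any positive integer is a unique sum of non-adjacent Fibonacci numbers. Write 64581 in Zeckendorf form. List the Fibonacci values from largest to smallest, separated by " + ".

Greedily peel off the largest Fibonacci term at each step:
subtract 46368 from 64581: 18213 remains
subtract 17711 from 18213: 502 remains
subtract 377 from 502: 125 remains
subtract 89 from 125: 36 remains
subtract 34 from 36: 2 remains
subtract 2 from 2: 0 remains
So 64581 = 46368 + 17711 + 377 + 89 + 34 + 2, with no two terms consecutive in the sequence.

46368 + 17711 + 377 + 89 + 34 + 2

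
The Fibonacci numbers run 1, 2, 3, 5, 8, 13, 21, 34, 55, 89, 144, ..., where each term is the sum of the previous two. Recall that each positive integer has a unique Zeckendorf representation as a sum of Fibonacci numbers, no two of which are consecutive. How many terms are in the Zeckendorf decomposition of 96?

89 ≤ 96 < 144, so take 89; remainder 7
5 ≤ 7 < 8, so take 5; remainder 2
2 ≤ 2 < 3, so take 2; remainder 0
96 = 89 + 5 + 2, which has 3 terms.

3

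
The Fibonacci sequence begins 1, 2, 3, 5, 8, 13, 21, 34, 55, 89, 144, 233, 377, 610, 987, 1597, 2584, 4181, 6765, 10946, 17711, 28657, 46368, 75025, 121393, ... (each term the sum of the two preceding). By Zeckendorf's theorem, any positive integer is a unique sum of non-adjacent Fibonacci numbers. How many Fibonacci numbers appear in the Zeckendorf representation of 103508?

9

take 75025 (≤ 103508); 103508 − 75025 = 28483
take 17711 (≤ 28483); 28483 − 17711 = 10772
take 6765 (≤ 10772); 10772 − 6765 = 4007
take 2584 (≤ 4007); 4007 − 2584 = 1423
take 987 (≤ 1423); 1423 − 987 = 436
take 377 (≤ 436); 436 − 377 = 59
take 55 (≤ 59); 59 − 55 = 4
take 3 (≤ 4); 4 − 3 = 1
take 1 (≤ 1); 1 − 1 = 0
103508 = 75025 + 17711 + 6765 + 2584 + 987 + 377 + 55 + 3 + 1, which has 9 terms.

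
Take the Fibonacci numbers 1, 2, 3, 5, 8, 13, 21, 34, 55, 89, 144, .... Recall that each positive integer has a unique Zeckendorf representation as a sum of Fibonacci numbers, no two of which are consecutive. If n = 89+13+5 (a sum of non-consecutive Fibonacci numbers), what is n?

107

89+13+5 = 107.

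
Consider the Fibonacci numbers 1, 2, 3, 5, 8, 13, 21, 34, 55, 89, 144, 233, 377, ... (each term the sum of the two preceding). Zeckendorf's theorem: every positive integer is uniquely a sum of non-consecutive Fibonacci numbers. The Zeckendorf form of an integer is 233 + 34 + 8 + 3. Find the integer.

278

233 + 34 + 8 + 3 = 278.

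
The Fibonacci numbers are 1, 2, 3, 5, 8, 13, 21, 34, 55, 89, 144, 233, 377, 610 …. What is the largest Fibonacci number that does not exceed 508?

377 ≤ 508 < 610, so the largest Fibonacci number not exceeding 508 is 377.

377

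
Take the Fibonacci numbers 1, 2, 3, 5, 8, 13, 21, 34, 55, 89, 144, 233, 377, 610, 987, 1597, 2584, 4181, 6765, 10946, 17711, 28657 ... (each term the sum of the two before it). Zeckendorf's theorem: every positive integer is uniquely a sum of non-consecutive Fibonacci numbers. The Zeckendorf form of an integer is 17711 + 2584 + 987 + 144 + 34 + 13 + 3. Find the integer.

17711 + 2584 + 987 + 144 + 34 + 13 + 3 = 21476.

21476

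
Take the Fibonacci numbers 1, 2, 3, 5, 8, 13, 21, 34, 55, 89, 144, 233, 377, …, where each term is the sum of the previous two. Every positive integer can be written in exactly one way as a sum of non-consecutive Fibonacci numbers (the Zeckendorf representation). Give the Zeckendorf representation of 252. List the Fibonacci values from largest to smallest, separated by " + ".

Greedily peel off the largest Fibonacci term at each step:
subtract 233 from 252: 19 remains
subtract 13 from 19: 6 remains
subtract 5 from 6: 1 remains
subtract 1 from 1: 0 remains
So 252 = 233 + 13 + 5 + 1, with no two terms consecutive in the sequence.

233 + 13 + 5 + 1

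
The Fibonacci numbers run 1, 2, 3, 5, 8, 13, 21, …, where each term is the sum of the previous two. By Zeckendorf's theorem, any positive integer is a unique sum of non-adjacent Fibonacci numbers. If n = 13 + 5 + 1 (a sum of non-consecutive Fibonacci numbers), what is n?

13 + 5 + 1 = 19.

19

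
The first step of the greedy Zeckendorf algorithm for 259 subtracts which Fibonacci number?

233

233 ≤ 259 < 377, so the largest Fibonacci number not exceeding 259 is 233.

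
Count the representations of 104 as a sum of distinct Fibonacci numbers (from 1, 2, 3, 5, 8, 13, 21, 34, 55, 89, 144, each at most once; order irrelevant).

104 = 89+13+2 = 89+8+5+2 = 55+34+13+2 = 55+34+8+5+2 = … (1 more), for 5 in all.

5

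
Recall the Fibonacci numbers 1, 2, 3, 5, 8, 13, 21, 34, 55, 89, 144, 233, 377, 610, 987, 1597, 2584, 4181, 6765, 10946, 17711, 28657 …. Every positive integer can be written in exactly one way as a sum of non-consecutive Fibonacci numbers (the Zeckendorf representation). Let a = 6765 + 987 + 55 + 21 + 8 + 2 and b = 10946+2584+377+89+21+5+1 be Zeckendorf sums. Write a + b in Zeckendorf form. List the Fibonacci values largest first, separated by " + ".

17711 + 2584 + 987 + 377 + 144 + 55 + 3

The two numbers are 7838 and 14023, so their sum is 21861.
Repeatedly subtract the largest Fibonacci number that fits:
largest Fibonacci ≤ 21861 is 17711; 21861 − 17711 = 4150
largest Fibonacci ≤ 4150 is 2584; 4150 − 2584 = 1566
largest Fibonacci ≤ 1566 is 987; 1566 − 987 = 579
largest Fibonacci ≤ 579 is 377; 579 − 377 = 202
largest Fibonacci ≤ 202 is 144; 202 − 144 = 58
largest Fibonacci ≤ 58 is 55; 58 − 55 = 3
largest Fibonacci ≤ 3 is 3; 3 − 3 = 0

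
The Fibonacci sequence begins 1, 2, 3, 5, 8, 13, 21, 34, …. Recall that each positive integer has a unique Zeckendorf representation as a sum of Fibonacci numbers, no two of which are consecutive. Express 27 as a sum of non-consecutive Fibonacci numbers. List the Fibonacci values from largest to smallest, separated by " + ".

largest Fibonacci ≤ 27 is 21; 27 − 21 = 6
largest Fibonacci ≤ 6 is 5; 6 − 5 = 1
largest Fibonacci ≤ 1 is 1; 1 − 1 = 0
So 27 = 21 + 5 + 1, with no two terms consecutive in the sequence.

21 + 5 + 1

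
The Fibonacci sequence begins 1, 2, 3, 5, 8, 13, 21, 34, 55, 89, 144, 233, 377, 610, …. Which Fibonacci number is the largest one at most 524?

377

377 ≤ 524 < 610, so the largest Fibonacci number not exceeding 524 is 377.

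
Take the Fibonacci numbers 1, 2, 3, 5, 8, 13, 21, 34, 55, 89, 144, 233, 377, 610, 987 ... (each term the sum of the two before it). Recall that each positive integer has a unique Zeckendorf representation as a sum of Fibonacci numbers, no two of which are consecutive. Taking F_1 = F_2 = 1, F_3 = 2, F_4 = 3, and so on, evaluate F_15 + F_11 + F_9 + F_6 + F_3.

F_15 + F_11 + F_9 + F_6 + F_3 = 610 + 89 + 34 + 8 + 2 = 743.

743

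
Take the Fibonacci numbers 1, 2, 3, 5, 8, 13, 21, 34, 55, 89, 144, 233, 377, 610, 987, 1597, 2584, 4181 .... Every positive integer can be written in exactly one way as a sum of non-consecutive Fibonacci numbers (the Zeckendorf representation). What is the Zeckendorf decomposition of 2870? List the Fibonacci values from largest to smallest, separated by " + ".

Greedy algorithm:
take 2584 (≤ 2870); 2870 − 2584 = 286
take 233 (≤ 286); 286 − 233 = 53
take 34 (≤ 53); 53 − 34 = 19
take 13 (≤ 19); 19 − 13 = 6
take 5 (≤ 6); 6 − 5 = 1
take 1 (≤ 1); 1 − 1 = 0
So 2870 = 2584 + 233 + 34 + 13 + 5 + 1, with no two terms consecutive in the sequence.

2584 + 233 + 34 + 13 + 5 + 1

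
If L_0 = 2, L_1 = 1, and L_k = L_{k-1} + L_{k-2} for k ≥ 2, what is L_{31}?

3010349

Iterating the recurrence up to L_{26} = 271443 and L_{25} = 167761:
L_{27} = L_{26} + L_{25} = 271443 + 167761 = 439204
L_{28} = L_{27} + L_{26} = 439204 + 271443 = 710647
L_{29} = L_{28} + L_{27} = 710647 + 439204 = 1149851
L_{30} = L_{29} + L_{28} = 1149851 + 710647 = 1860498
L_{31} = L_{30} + L_{29} = 1860498 + 1149851 = 3010349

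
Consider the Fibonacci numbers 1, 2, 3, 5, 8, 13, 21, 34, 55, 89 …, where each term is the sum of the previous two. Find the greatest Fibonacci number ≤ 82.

55 ≤ 82 < 89, so the largest Fibonacci number not exceeding 82 is 55.

55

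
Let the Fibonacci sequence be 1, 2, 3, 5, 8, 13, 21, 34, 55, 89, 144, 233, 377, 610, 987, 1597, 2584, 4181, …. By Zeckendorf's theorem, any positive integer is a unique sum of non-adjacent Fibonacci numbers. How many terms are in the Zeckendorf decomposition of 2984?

2984 − 2584 = 400
400 − 377 = 23
23 − 21 = 2
2 − 2 = 0
2984 = 2584 + 377 + 21 + 2, which has 4 terms.

4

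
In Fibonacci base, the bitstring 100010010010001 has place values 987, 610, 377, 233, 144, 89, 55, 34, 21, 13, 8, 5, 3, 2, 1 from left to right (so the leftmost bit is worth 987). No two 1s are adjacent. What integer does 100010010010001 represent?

1174

Summing the place values of the 1 bits: 987 + 144 + 34 + 8 + 1 = 1174.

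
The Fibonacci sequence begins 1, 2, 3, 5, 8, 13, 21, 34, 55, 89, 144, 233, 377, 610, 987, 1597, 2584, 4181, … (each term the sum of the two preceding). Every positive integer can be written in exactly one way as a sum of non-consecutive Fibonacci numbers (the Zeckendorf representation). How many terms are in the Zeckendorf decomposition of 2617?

5

Greedy algorithm:
2617 − 2584 = 33
33 − 21 = 12
12 − 8 = 4
4 − 3 = 1
1 − 1 = 0
2617 = 2584 + 21 + 8 + 3 + 1, which has 5 terms.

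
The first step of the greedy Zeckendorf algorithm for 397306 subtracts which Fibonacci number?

317811 ≤ 397306 < 514229, so the largest Fibonacci number not exceeding 397306 is 317811.

317811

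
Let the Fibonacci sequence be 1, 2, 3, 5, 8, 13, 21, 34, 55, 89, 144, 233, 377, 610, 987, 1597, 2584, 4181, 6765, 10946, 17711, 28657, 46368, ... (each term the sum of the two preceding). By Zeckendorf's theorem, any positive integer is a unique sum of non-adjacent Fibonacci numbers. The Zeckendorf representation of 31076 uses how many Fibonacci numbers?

Greedy algorithm:
subtract 28657 from 31076: 2419 remains
subtract 1597 from 2419: 822 remains
subtract 610 from 822: 212 remains
subtract 144 from 212: 68 remains
subtract 55 from 68: 13 remains
subtract 13 from 13: 0 remains
31076 = 28657 + 1597 + 610 + 144 + 55 + 13, which has 6 terms.

6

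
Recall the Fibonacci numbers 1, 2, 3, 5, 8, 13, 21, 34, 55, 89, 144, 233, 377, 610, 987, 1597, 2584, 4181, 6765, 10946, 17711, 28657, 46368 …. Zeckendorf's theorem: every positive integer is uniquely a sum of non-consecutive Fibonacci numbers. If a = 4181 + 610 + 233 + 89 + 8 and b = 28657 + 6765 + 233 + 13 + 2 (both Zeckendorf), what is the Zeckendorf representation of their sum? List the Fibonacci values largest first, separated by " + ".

The two numbers are 5121 and 35670, so their sum is 40791.
40791: greatest Fibonacci not exceeding it is 28657, leaving 12134
12134: greatest Fibonacci not exceeding it is 10946, leaving 1188
1188: greatest Fibonacci not exceeding it is 987, leaving 201
201: greatest Fibonacci not exceeding it is 144, leaving 57
57: greatest Fibonacci not exceeding it is 55, leaving 2
2: greatest Fibonacci not exceeding it is 2, leaving 0

28657 + 10946 + 987 + 144 + 55 + 2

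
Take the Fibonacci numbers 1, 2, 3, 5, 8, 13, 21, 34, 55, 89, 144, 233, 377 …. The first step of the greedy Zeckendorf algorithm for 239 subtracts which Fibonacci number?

233

233 ≤ 239 < 377, so the largest Fibonacci number not exceeding 239 is 233.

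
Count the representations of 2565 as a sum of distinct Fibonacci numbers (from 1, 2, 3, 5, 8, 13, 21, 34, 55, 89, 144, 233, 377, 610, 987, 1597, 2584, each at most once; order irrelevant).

Starting from the Zeckendorf form and repeatedly splitting a term F_k into F_{k−1} + F_{k−2} (when neither is already used) reaches every representation.
2565 = 1597+610+233+89+34+2 = 1597+610+233+89+21+13+2 = 1597+610+233+89+21+8+5+2 = 1597+610+233+55+34+21+13+2 = … (7 more), for 11 in all.

11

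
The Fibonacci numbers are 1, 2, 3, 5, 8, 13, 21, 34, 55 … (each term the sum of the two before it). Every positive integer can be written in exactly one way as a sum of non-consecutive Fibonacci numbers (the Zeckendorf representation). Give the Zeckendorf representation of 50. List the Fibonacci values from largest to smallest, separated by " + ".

34 ≤ 50 < 55, so take 34; remainder 16
13 ≤ 16 < 21, so take 13; remainder 3
3 ≤ 3 < 5, so take 3; remainder 0
So 50 = 34 + 13 + 3, with no two terms consecutive in the sequence.

34 + 13 + 3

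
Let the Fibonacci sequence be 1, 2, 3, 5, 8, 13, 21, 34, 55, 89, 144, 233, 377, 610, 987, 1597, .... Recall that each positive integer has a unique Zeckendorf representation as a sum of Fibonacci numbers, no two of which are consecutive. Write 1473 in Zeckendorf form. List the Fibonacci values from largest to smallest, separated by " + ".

987 + 377 + 89 + 13 + 5 + 2

take 987 (≤ 1473); 1473 − 987 = 486
take 377 (≤ 486); 486 − 377 = 109
take 89 (≤ 109); 109 − 89 = 20
take 13 (≤ 20); 20 − 13 = 7
take 5 (≤ 7); 7 − 5 = 2
take 2 (≤ 2); 2 − 2 = 0
So 1473 = 987 + 377 + 89 + 13 + 5 + 2, with no two terms consecutive in the sequence.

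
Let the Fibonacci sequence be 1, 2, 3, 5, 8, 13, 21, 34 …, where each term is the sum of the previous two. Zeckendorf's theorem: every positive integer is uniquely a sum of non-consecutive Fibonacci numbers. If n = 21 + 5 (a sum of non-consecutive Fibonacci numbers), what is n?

21 + 5 = 26.

26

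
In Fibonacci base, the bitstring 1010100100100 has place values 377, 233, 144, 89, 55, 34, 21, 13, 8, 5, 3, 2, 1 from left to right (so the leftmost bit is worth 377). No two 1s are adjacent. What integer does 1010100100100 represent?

592

Summing the place values of the 1 bits: 377 + 144 + 55 + 13 + 3 = 592.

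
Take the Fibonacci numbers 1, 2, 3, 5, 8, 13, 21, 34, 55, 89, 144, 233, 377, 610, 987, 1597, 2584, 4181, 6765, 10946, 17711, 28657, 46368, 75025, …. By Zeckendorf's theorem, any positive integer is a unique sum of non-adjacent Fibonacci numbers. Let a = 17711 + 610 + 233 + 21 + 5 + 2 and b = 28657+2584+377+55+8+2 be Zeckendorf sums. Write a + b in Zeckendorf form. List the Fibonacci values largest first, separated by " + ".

The two numbers are 18582 and 31683, so their sum is 50265.
50265: greatest Fibonacci not exceeding it is 46368, leaving 3897
3897: greatest Fibonacci not exceeding it is 2584, leaving 1313
1313: greatest Fibonacci not exceeding it is 987, leaving 326
326: greatest Fibonacci not exceeding it is 233, leaving 93
93: greatest Fibonacci not exceeding it is 89, leaving 4
4: greatest Fibonacci not exceeding it is 3, leaving 1
1: greatest Fibonacci not exceeding it is 1, leaving 0

46368 + 2584 + 987 + 233 + 89 + 3 + 1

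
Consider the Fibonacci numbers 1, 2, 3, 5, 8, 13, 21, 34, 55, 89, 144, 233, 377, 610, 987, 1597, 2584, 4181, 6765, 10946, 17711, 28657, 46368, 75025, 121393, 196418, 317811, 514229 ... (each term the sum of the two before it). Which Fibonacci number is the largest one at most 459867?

317811 ≤ 459867 < 514229, so the largest Fibonacci number not exceeding 459867 is 317811.

317811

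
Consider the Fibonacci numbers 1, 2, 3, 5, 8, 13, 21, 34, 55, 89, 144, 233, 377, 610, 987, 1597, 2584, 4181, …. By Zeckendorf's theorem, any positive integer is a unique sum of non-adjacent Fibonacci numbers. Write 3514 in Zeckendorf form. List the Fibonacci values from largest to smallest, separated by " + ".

3514: greatest Fibonacci not exceeding it is 2584, leaving 930
930: greatest Fibonacci not exceeding it is 610, leaving 320
320: greatest Fibonacci not exceeding it is 233, leaving 87
87: greatest Fibonacci not exceeding it is 55, leaving 32
32: greatest Fibonacci not exceeding it is 21, leaving 11
11: greatest Fibonacci not exceeding it is 8, leaving 3
3: greatest Fibonacci not exceeding it is 3, leaving 0
So 3514 = 2584 + 610 + 233 + 55 + 21 + 8 + 3, with no two terms consecutive in the sequence.

2584 + 610 + 233 + 55 + 21 + 8 + 3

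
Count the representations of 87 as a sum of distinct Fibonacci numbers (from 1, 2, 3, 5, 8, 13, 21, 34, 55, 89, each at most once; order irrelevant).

5

Each representation comes from the Zeckendorf form by replacing some F_k with F_{k−1} + F_{k−2} where possible.
87 = 55+21+8+3 = 55+21+8+2+1 = 55+21+5+3+2+1 = 55+13+8+5+3+2+1 = 34+21+13+8+5+3+2+1 — 5 representations.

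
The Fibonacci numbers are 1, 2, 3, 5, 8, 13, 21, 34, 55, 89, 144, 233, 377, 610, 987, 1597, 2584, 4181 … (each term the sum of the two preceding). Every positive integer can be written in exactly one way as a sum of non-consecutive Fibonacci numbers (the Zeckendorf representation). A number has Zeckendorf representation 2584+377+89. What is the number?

3050

2584+377+89 = 3050.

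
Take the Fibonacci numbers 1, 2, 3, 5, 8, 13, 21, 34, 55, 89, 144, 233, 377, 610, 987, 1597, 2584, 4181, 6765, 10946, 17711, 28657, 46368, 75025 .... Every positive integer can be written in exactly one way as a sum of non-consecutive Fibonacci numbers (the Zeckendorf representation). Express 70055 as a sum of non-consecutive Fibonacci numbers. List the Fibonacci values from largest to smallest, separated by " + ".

46368 + 17711 + 4181 + 1597 + 144 + 34 + 13 + 5 + 2

subtract 46368 from 70055: 23687 remains
subtract 17711 from 23687: 5976 remains
subtract 4181 from 5976: 1795 remains
subtract 1597 from 1795: 198 remains
subtract 144 from 198: 54 remains
subtract 34 from 54: 20 remains
subtract 13 from 20: 7 remains
subtract 5 from 7: 2 remains
subtract 2 from 2: 0 remains
So 70055 = 46368 + 17711 + 4181 + 1597 + 144 + 34 + 13 + 5 + 2, with no two terms consecutive in the sequence.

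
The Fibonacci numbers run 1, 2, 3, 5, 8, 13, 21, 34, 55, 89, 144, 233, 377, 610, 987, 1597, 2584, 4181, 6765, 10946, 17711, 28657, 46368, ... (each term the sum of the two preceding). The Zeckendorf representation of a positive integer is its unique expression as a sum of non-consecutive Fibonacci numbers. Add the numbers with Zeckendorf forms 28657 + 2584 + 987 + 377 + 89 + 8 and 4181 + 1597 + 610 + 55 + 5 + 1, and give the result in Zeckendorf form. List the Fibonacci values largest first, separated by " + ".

28657 + 6765 + 2584 + 987 + 144 + 13 + 1

The two numbers are 32702 and 6449, so their sum is 39151.
subtract 28657 from 39151: 10494 remains
subtract 6765 from 10494: 3729 remains
subtract 2584 from 3729: 1145 remains
subtract 987 from 1145: 158 remains
subtract 144 from 158: 14 remains
subtract 13 from 14: 1 remains
subtract 1 from 1: 0 remains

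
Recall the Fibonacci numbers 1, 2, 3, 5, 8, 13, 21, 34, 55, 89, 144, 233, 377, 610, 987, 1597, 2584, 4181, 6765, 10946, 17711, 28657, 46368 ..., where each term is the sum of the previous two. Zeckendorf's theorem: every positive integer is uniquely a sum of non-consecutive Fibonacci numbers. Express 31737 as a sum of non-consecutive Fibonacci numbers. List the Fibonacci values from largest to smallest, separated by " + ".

Repeatedly subtract the largest Fibonacci number that fits:
31737: greatest Fibonacci not exceeding it is 28657, leaving 3080
3080: greatest Fibonacci not exceeding it is 2584, leaving 496
496: greatest Fibonacci not exceeding it is 377, leaving 119
119: greatest Fibonacci not exceeding it is 89, leaving 30
30: greatest Fibonacci not exceeding it is 21, leaving 9
9: greatest Fibonacci not exceeding it is 8, leaving 1
1: greatest Fibonacci not exceeding it is 1, leaving 0
So 31737 = 28657 + 2584 + 377 + 89 + 21 + 8 + 1, with no two terms consecutive in the sequence.

28657 + 2584 + 377 + 89 + 21 + 8 + 1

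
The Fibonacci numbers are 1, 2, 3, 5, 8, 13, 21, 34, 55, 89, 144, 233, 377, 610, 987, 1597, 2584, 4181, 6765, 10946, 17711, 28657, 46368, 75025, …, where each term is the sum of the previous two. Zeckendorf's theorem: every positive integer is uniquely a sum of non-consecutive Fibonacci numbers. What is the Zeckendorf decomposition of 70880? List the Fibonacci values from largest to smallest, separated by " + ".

46368 + 17711 + 6765 + 34 + 2

Greedy algorithm:
70880: greatest Fibonacci not exceeding it is 46368, leaving 24512
24512: greatest Fibonacci not exceeding it is 17711, leaving 6801
6801: greatest Fibonacci not exceeding it is 6765, leaving 36
36: greatest Fibonacci not exceeding it is 34, leaving 2
2: greatest Fibonacci not exceeding it is 2, leaving 0
So 70880 = 46368 + 17711 + 6765 + 34 + 2, with no two terms consecutive in the sequence.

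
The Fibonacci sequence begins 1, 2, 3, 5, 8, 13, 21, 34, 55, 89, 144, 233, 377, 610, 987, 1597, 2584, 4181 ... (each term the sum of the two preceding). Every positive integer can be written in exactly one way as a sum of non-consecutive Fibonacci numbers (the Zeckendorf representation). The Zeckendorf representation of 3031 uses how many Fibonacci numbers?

5

Greedily peel off the largest Fibonacci term at each step:
largest Fibonacci ≤ 3031 is 2584; 3031 − 2584 = 447
largest Fibonacci ≤ 447 is 377; 447 − 377 = 70
largest Fibonacci ≤ 70 is 55; 70 − 55 = 15
largest Fibonacci ≤ 15 is 13; 15 − 13 = 2
largest Fibonacci ≤ 2 is 2; 2 − 2 = 0
3031 = 2584 + 377 + 55 + 13 + 2, which has 5 terms.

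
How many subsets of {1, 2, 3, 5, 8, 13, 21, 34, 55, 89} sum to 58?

7

58 = 55+3 = 55+2+1 = 34+21+3 = 34+21+2+1 = 34+13+8+3 = … (2 more), for 7 in all.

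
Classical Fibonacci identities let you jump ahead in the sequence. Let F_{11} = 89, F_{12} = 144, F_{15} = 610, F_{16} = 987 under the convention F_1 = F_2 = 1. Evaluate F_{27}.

196418

By the addition formula F_{m+n} = F_m F_{n+1} + F_{m−1} F_n with m=12, n=15: F_{27} = 144·987 + 89·610 = 142128 + 54290 = 196418.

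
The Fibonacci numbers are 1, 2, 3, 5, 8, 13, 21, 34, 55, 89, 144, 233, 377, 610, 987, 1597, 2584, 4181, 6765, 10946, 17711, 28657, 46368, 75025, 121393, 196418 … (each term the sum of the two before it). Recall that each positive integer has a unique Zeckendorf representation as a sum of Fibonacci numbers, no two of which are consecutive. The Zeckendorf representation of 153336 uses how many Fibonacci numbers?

6

121393 ≤ 153336 < 196418, so take 121393; remainder 31943
28657 ≤ 31943 < 46368, so take 28657; remainder 3286
2584 ≤ 3286 < 4181, so take 2584; remainder 702
610 ≤ 702 < 987, so take 610; remainder 92
89 ≤ 92 < 144, so take 89; remainder 3
3 ≤ 3 < 5, so take 3; remainder 0
153336 = 121393 + 28657 + 2584 + 610 + 89 + 3, which has 6 terms.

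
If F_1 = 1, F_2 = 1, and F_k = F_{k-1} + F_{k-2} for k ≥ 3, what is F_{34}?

5702887

Iterating the recurrence up to F_{30} = 832040 and F_{29} = 514229:
F_{31} = F_{30} + F_{29} = 832040 + 514229 = 1346269
F_{32} = F_{31} + F_{30} = 1346269 + 832040 = 2178309
F_{33} = F_{32} + F_{31} = 2178309 + 1346269 = 3524578
F_{34} = F_{33} + F_{32} = 3524578 + 2178309 = 5702887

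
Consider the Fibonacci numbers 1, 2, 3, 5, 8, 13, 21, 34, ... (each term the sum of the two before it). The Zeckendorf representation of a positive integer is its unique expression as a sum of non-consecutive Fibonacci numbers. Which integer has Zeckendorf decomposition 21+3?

21+3 = 24.

24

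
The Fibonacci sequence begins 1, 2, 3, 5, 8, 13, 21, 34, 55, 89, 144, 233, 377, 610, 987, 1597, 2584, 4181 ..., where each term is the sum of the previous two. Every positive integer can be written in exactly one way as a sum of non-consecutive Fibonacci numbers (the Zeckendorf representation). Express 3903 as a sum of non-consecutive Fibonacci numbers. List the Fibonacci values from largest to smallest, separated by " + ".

2584 + 987 + 233 + 89 + 8 + 2

Repeatedly subtract the largest Fibonacci number that fits:
2584 ≤ 3903 < 4181, so take 2584; remainder 1319
987 ≤ 1319 < 1597, so take 987; remainder 332
233 ≤ 332 < 377, so take 233; remainder 99
89 ≤ 99 < 144, so take 89; remainder 10
8 ≤ 10 < 13, so take 8; remainder 2
2 ≤ 2 < 3, so take 2; remainder 0
So 3903 = 2584 + 987 + 233 + 89 + 8 + 2, with no two terms consecutive in the sequence.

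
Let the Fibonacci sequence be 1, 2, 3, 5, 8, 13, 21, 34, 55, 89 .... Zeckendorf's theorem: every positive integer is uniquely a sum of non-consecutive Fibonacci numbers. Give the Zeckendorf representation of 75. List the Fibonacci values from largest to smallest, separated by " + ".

55 + 13 + 5 + 2

Greedy algorithm:
75 − 55 = 20
20 − 13 = 7
7 − 5 = 2
2 − 2 = 0
So 75 = 55 + 13 + 5 + 2, with no two terms consecutive in the sequence.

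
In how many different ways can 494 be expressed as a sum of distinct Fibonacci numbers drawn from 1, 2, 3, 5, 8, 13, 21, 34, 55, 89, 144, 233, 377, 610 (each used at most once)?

Each representation comes from the Zeckendorf form by replacing some F_k with F_{k−1} + F_{k−2} where possible.
494 = 377+89+21+5+2 = 377+89+13+8+5+2 = 377+55+34+21+5+2 = 233+144+89+21+5+2 = … (4 more), for 8 in all.

8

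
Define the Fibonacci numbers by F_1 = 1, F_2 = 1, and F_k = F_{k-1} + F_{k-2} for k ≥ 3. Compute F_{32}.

2178309

Iterating the recurrence up to F_{25} = 75025 and F_{24} = 46368:
F_{26} = F_{25} + F_{24} = 75025 + 46368 = 121393
F_{27} = F_{26} + F_{25} = 121393 + 75025 = 196418
F_{28} = F_{27} + F_{26} = 196418 + 121393 = 317811
F_{29} = F_{28} + F_{27} = 317811 + 196418 = 514229
F_{30} = F_{29} + F_{28} = 514229 + 317811 = 832040
F_{31} = F_{30} + F_{29} = 832040 + 514229 = 1346269
F_{32} = F_{31} + F_{30} = 1346269 + 832040 = 2178309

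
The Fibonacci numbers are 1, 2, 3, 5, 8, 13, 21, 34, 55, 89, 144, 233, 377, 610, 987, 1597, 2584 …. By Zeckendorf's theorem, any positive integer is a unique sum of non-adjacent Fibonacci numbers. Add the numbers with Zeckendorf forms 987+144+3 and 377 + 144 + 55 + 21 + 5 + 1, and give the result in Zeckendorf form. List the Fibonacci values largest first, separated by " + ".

The two numbers are 1134 and 603, so their sum is 1737.
subtract 1597 from 1737: 140 remains
subtract 89 from 140: 51 remains
subtract 34 from 51: 17 remains
subtract 13 from 17: 4 remains
subtract 3 from 4: 1 remains
subtract 1 from 1: 0 remains

1597 + 89 + 34 + 13 + 3 + 1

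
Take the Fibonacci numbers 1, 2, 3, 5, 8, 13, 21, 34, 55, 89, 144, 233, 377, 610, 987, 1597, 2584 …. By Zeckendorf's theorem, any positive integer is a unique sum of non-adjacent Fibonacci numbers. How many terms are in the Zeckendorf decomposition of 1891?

1891 − 1597 = 294
294 − 233 = 61
61 − 55 = 6
6 − 5 = 1
1 − 1 = 0
1891 = 1597 + 233 + 55 + 5 + 1, which has 5 terms.

5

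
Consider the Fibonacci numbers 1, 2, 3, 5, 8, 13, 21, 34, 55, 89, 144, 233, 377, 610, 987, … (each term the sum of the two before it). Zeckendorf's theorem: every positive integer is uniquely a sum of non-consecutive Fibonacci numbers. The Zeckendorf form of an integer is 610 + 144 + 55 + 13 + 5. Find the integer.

610 + 144 + 55 + 13 + 5 = 827.

827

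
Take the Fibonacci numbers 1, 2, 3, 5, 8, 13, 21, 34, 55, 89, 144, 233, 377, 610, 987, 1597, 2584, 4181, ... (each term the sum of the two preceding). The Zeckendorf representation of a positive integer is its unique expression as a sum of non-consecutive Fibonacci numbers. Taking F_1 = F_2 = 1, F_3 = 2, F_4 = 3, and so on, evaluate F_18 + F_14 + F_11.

3050

F_18 + F_14 + F_11 = 2584 + 377 + 89 = 3050.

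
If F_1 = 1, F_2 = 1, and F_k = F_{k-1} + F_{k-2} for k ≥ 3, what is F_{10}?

Iterating the recurrence up to F_{5} = 5 and F_{4} = 3:
F_{6} = F_{5} + F_{4} = 5 + 3 = 8
F_{7} = F_{6} + F_{5} = 8 + 5 = 13
F_{8} = F_{7} + F_{6} = 13 + 8 = 21
F_{9} = F_{8} + F_{7} = 21 + 13 = 34
F_{10} = F_{9} + F_{8} = 34 + 21 = 55

55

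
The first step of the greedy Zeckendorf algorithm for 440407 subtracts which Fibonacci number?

317811 ≤ 440407 < 514229, so the largest Fibonacci number not exceeding 440407 is 317811.

317811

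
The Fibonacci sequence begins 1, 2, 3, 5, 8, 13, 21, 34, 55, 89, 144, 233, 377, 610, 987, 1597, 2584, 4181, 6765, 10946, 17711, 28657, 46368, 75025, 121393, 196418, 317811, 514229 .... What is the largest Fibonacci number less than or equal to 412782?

317811

317811 ≤ 412782 < 514229, so the largest Fibonacci number not exceeding 412782 is 317811.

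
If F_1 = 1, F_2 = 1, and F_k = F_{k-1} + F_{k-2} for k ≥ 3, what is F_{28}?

Iterating the recurrence up to F_{20} = 6765 and F_{19} = 4181:
F_{21} = F_{20} + F_{19} = 6765 + 4181 = 10946
F_{22} = F_{21} + F_{20} = 10946 + 6765 = 17711
F_{23} = F_{22} + F_{21} = 17711 + 10946 = 28657
F_{24} = F_{23} + F_{22} = 28657 + 17711 = 46368
F_{25} = F_{24} + F_{23} = 46368 + 28657 = 75025
F_{26} = F_{25} + F_{24} = 75025 + 46368 = 121393
F_{27} = F_{26} + F_{25} = 121393 + 75025 = 196418
F_{28} = F_{27} + F_{26} = 196418 + 121393 = 317811

317811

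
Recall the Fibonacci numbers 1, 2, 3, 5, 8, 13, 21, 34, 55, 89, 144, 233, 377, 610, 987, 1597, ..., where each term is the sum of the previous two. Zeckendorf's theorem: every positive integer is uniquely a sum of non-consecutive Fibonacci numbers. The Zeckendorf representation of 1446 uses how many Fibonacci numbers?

6

subtract 987 from 1446: 459 remains
subtract 377 from 459: 82 remains
subtract 55 from 82: 27 remains
subtract 21 from 27: 6 remains
subtract 5 from 6: 1 remains
subtract 1 from 1: 0 remains
1446 = 987 + 377 + 55 + 21 + 5 + 1, which has 6 terms.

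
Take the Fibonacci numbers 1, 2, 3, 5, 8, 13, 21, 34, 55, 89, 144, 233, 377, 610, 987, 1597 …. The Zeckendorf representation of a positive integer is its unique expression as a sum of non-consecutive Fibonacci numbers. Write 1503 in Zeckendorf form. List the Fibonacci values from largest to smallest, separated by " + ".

987 + 377 + 89 + 34 + 13 + 3

Repeatedly subtract the largest Fibonacci number that fits:
1503 − 987 = 516
516 − 377 = 139
139 − 89 = 50
50 − 34 = 16
16 − 13 = 3
3 − 3 = 0
So 1503 = 987 + 377 + 89 + 34 + 13 + 3, with no two terms consecutive in the sequence.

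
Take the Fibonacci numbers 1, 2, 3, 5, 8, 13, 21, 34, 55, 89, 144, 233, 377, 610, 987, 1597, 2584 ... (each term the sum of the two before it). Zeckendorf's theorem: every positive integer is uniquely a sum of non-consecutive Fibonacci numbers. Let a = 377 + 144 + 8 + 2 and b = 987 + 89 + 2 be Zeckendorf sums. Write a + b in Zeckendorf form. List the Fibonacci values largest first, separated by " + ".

1597 + 8 + 3 + 1

The two numbers are 531 and 1078, so their sum is 1609.
Repeatedly subtract the largest Fibonacci number that fits:
take 1597 (≤ 1609); 1609 − 1597 = 12
take 8 (≤ 12); 12 − 8 = 4
take 3 (≤ 4); 4 − 3 = 1
take 1 (≤ 1); 1 − 1 = 0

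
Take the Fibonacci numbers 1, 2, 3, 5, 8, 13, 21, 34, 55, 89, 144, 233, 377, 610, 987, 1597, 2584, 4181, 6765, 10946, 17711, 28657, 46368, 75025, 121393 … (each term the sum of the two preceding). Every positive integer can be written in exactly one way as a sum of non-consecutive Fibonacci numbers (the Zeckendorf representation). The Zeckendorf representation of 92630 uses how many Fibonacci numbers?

9

Greedy algorithm:
75025 ≤ 92630 < 121393, so take 75025; remainder 17605
10946 ≤ 17605 < 17711, so take 10946; remainder 6659
4181 ≤ 6659 < 6765, so take 4181; remainder 2478
1597 ≤ 2478 < 2584, so take 1597; remainder 881
610 ≤ 881 < 987, so take 610; remainder 271
233 ≤ 271 < 377, so take 233; remainder 38
34 ≤ 38 < 55, so take 34; remainder 4
3 ≤ 4 < 5, so take 3; remainder 1
1 ≤ 1 < 2, so take 1; remainder 0
92630 = 75025 + 10946 + 4181 + 1597 + 610 + 233 + 34 + 3 + 1, which has 9 terms.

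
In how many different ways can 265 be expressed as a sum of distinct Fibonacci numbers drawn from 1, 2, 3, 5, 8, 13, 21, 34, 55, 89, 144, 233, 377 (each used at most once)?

12

Each representation comes from the Zeckendorf form by replacing some F_k with F_{k−1} + F_{k−2} where possible.
265 = 233+21+8+3 = 233+21+8+2+1 = 144+89+21+8+3 = 233+21+5+3+2+1 = … (8 more), for 12 in all.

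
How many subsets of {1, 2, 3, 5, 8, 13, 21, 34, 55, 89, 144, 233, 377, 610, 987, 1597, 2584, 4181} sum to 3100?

Each representation comes from the Zeckendorf form by replacing some F_k with F_{k−1} + F_{k−2} where possible.
3100 = 2584+377+89+34+13+3 = 2584+377+89+34+13+2+1 = 2584+377+89+34+8+5+3 = … (37 more), for 40 in all.

40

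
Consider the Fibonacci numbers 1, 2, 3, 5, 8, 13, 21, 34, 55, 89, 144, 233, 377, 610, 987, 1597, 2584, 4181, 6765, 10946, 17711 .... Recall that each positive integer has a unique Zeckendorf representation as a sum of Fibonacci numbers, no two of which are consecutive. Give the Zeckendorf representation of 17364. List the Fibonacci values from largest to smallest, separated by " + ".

Repeatedly subtract the largest Fibonacci number that fits:
17364: greatest Fibonacci not exceeding it is 10946, leaving 6418
6418: greatest Fibonacci not exceeding it is 4181, leaving 2237
2237: greatest Fibonacci not exceeding it is 1597, leaving 640
640: greatest Fibonacci not exceeding it is 610, leaving 30
30: greatest Fibonacci not exceeding it is 21, leaving 9
9: greatest Fibonacci not exceeding it is 8, leaving 1
1: greatest Fibonacci not exceeding it is 1, leaving 0
So 17364 = 10946 + 4181 + 1597 + 610 + 21 + 8 + 1, with no two terms consecutive in the sequence.

10946 + 4181 + 1597 + 610 + 21 + 8 + 1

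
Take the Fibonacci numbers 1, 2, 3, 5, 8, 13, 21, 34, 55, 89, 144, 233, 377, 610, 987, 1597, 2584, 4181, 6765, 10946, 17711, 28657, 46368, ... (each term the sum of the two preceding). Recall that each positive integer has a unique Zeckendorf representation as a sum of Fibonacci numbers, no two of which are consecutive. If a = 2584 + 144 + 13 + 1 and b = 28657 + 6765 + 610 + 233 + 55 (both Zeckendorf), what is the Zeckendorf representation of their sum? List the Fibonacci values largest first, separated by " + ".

28657 + 6765 + 2584 + 987 + 55 + 13 + 1

The two numbers are 2742 and 36320, so their sum is 39062.
Repeatedly subtract the largest Fibonacci number that fits:
largest Fibonacci ≤ 39062 is 28657; 39062 − 28657 = 10405
largest Fibonacci ≤ 10405 is 6765; 10405 − 6765 = 3640
largest Fibonacci ≤ 3640 is 2584; 3640 − 2584 = 1056
largest Fibonacci ≤ 1056 is 987; 1056 − 987 = 69
largest Fibonacci ≤ 69 is 55; 69 − 55 = 14
largest Fibonacci ≤ 14 is 13; 14 − 13 = 1
largest Fibonacci ≤ 1 is 1; 1 − 1 = 0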